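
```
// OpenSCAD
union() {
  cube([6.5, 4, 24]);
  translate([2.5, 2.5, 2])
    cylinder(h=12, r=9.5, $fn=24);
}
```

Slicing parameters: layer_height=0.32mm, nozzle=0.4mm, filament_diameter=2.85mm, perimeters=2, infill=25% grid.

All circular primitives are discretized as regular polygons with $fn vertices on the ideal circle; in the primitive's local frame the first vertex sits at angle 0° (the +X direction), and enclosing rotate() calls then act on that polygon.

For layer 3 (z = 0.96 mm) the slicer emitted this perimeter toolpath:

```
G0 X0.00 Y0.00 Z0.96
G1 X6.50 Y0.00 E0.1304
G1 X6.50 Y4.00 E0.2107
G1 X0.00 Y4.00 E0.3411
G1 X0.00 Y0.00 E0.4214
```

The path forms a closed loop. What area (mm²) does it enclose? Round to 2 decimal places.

Apply the shoelace formula to the sequence of (X, Y) vertices; enclosed area = 26.00 mm².

26.00 mm²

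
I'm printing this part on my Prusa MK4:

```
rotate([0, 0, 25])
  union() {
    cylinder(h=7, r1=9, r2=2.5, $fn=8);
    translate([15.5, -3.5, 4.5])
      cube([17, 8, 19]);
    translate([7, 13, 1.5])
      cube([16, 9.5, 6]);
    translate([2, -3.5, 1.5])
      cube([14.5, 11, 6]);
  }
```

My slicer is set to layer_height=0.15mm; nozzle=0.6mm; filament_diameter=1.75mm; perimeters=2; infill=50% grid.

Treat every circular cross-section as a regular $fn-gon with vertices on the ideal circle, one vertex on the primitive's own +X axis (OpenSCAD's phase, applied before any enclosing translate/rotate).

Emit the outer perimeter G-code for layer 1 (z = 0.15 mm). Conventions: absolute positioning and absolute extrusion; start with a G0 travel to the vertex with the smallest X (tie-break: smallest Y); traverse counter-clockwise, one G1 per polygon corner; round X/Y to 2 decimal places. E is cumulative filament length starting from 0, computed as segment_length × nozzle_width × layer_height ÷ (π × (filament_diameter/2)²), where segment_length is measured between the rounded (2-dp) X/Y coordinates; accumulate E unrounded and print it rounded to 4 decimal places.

At z = 0.15 mm: the cone: at t=0.021 of its height the radius interpolates to r₁+(r₂−r₁)t = 8.861, giving a regular 8-gon of that circumradius; the cube at (15.5, -3.5) is not intersected at this z (z outside [4.5, 23.5]); the cube at (7, 13) is not intersected at this z (z outside [1.5, 7.5]); the cube at (2, -3.5) does not reach this height (z outside [1.5, 7.5]); Taking the union: only the cone is present, so the union is just that shape — 1 connected region; (whole slice rotated 25° about Z — lengths, areas and connectivity unchanged). The outline is a single polygon with 8 vertices. Extrusion per mm of travel: 0.6 × 0.15 / (π × 0.875²) = 0.037418. Accumulating E over each segment gives final E = 2.0301.

G0 X-8.33 Y3.03 Z0.15
G1 X-8.03 Y-3.74 E0.2536
G1 X-3.03 Y-8.33 E0.5075
G1 X3.74 Y-8.03 E0.7611
G1 X8.33 Y-3.03 E1.0151
G1 X8.03 Y3.74 E1.2686
G1 X3.03 Y8.33 E1.5226
G1 X-3.74 Y8.03 E1.7762
G1 X-8.33 Y3.03 E2.0301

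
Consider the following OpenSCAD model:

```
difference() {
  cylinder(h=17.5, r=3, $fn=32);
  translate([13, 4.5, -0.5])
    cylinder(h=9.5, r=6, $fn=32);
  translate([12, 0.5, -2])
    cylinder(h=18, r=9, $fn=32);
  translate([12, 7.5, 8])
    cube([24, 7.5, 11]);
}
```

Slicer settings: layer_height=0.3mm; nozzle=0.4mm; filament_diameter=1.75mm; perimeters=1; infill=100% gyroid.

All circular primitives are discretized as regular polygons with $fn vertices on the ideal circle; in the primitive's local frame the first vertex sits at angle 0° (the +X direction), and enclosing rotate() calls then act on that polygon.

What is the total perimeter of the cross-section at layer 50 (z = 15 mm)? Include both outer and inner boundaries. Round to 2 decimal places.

18.82 mm

At z = 15 mm: the cylinder: section is a regular 32-gon, circumradius r=3 (perimeter = 2·32·3.000·sin(180°/32) = 18.82 mm); the cylinder at (13, 4.5) does not reach this height (z outside [-0.5, 9]); the r=9 cylinder at (12, 0.5) gives a regular 32-gon of circumradius 9 (constant along its height) (perimeter = 2·32·9.000·sin(180°/32) = 56.46 mm); the cube at (12, 7.5) is present — its section is the full 24×7.5 rectangle (perimeter 63.00 mm); Subtracting the remaining from the first: starting from the r=3 cylinder, the r=9 cylinder at (12, 0.5) misses the remaining region (no effect); the 24×7.5 cube at (12, 7.5) misses the remaining region (no effect) — boundary = 18.82 mm. Overall, the cross-section is a single solid region. Total boundary length (outer) = 18.82 mm.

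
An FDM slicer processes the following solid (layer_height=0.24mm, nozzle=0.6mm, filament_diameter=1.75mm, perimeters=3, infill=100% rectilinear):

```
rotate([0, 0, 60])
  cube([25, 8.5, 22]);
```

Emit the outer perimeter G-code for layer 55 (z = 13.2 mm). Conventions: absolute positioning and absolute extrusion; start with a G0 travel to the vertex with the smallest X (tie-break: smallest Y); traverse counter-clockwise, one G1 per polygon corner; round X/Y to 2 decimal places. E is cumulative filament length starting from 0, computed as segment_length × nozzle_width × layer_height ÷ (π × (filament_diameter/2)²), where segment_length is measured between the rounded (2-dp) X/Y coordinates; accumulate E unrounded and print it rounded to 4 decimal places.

G0 X-7.36 Y4.25 Z13.20
G1 X0.00 Y0.00 E0.5088
G1 X12.50 Y21.65 E2.0055
G1 X5.14 Y25.90 E2.5143
G1 X-7.36 Y4.25 E4.0110

At z = 13.2 mm: the cube (footprint 25×8.5) is included at this height; (rotated 60° about Z; rotation is an isometry so areas/perimeters/island counts are preserved). The outline is a single polygon with 4 vertices. Extrusion per mm of travel: 0.6 × 0.24 / (π × 0.875²) = 0.059868. Accumulating E over each segment gives final E = 4.0110.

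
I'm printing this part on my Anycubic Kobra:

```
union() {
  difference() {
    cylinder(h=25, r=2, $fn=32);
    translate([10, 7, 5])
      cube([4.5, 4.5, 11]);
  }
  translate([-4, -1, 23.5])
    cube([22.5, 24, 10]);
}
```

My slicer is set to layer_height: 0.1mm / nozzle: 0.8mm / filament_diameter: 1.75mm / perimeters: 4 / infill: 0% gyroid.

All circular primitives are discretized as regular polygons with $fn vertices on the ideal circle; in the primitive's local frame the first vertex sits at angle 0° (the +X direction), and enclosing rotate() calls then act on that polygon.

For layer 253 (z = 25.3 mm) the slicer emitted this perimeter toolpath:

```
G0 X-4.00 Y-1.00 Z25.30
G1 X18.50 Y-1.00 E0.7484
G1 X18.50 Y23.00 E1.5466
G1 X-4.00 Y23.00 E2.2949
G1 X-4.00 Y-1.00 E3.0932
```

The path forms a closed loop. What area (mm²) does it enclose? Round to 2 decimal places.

540.00 mm²

Apply the shoelace formula to the sequence of (X, Y) vertices; enclosed area = 540.00 mm².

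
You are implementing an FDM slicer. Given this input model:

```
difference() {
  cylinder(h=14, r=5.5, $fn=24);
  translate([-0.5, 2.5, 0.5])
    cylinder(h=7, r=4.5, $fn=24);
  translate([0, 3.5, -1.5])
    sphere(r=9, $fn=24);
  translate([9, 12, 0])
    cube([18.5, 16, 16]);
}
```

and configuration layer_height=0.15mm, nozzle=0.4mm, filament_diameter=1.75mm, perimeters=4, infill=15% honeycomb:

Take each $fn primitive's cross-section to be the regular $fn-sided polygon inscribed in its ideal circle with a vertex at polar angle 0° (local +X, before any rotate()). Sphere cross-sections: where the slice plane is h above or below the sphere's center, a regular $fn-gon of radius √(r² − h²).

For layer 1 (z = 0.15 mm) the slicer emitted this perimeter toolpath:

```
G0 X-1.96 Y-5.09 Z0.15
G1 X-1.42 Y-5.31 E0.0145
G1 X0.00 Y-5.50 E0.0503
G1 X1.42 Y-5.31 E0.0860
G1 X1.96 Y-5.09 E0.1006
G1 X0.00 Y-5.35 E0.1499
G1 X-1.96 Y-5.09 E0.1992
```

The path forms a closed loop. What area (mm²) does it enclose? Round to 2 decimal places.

0.50 mm²

Apply the shoelace formula to the sequence of (X, Y) vertices; enclosed area = 0.50 mm².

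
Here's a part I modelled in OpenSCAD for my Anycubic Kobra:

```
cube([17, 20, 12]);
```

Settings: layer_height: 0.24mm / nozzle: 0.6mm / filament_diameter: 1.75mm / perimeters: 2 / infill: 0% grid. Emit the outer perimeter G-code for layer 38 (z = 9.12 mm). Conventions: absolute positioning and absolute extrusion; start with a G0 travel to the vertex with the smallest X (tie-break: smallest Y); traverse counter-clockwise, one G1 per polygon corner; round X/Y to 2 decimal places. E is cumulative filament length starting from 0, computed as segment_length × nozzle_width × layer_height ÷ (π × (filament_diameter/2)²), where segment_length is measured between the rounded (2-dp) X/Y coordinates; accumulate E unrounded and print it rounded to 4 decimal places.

G0 X0.00 Y0.00 Z9.12
G1 X17.00 Y0.00 E1.0178
G1 X17.00 Y20.00 E2.2151
G1 X0.00 Y20.00 E3.2329
G1 X0.00 Y0.00 E4.4302

At z = 9.12 mm: the 17×20 cube contributes its full rectangle. The outline is a single polygon with 4 vertices. Extrusion per mm of travel: 0.6 × 0.24 / (π × 0.875²) = 0.059868. Accumulating E over each segment gives final E = 4.4302.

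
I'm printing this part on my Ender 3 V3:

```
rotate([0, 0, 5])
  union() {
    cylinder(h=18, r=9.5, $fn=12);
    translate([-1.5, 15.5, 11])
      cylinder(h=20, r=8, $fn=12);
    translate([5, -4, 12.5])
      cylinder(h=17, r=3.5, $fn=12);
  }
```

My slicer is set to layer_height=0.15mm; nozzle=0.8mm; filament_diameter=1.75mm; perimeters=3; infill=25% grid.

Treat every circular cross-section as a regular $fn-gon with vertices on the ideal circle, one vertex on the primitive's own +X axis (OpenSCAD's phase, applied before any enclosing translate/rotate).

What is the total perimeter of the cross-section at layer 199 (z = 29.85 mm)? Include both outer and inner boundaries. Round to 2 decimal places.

At z = 29.85 mm: the cylinder is not intersected at this z (z outside [0, 18]); the r=8 cylinder at (-1.5, 15.5) gives a regular 12-gon of circumradius 8 (constant along its height) (perimeter = 2·12·8.000·sin(180°/12) = 49.69 mm); the cylinder at (5, -4) does not reach this height (z outside [12.5, 29.5]); Taking the union: only the r=8 cylinder at (-1.5, 15.5) is present, so the union is just that shape — boundary = 49.69 mm; (rotated 5° about Z; rotation is an isometry so areas/perimeters/island counts are preserved). Overall, the cross-section is a single solid region. Total boundary length (outer) = 49.69 mm.

49.69 mm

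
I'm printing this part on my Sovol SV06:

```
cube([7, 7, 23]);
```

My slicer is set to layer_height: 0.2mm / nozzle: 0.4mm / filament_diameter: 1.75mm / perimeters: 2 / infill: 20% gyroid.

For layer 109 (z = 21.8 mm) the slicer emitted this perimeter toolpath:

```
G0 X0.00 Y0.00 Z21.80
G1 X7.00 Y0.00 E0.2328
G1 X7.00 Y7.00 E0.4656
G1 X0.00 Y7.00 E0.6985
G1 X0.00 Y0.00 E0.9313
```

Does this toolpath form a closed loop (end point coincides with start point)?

yes

Start point (G0): (0.00, 0.00). End point (last G1): the path returns to the start — closed.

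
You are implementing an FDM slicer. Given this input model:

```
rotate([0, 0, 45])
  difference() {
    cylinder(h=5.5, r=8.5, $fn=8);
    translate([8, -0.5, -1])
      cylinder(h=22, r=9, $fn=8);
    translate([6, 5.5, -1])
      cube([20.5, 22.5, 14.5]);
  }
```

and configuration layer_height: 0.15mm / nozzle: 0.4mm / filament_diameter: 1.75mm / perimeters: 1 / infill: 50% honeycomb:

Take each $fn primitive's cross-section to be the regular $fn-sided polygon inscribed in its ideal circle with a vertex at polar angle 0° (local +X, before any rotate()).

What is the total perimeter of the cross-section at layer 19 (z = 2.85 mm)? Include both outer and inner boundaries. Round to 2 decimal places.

50.96 mm

At z = 2.85 mm: the r=8.5 cylinder contributes a regular 8-gon of circumradius 8.5 (perimeter = 2·8·8.500·sin(180°/8) = 52.04 mm); the r=9 cylinder at (8, -0.5) contributes a regular 8-gon of circumradius 9 (perimeter = 2·8·9.000·sin(180°/8) = 55.11 mm); the cube at (6, 5.5) (footprint 20.5×22.5) is included at this height (perimeter 86.00 mm); Subtracting the remaining from the first: starting from the r=8.5 cylinder, the r=9 cylinder at (8, -0.5) partially overlaps it — only the 89.38 mm² overlap (of its 229.10 mm²) is removed, clipping the outline; the 20.5×22.5 cube at (6, 5.5) misses the remaining region (no effect) — boundary = 50.96 mm; (rotated 45° about Z; rotation is an isometry so areas/perimeters/island counts are preserved). Overall, the cross-section is a single solid region. Total boundary length (outer) = 50.96 mm.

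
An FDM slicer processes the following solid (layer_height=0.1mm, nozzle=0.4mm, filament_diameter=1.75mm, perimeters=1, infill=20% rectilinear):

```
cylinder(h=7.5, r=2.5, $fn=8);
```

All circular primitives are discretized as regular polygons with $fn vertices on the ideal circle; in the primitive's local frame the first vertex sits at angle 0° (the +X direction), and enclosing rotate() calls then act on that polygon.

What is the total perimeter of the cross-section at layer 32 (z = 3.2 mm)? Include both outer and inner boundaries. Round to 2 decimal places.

15.31 mm

At z = 3.2 mm: the r=2.5 cylinder contributes a regular 8-gon of circumradius 2.5 (perimeter = 2·8·2.500·sin(180°/8) = 15.31 mm). Overall, the cross-section is a single solid region. Total boundary length (outer) = 15.31 mm.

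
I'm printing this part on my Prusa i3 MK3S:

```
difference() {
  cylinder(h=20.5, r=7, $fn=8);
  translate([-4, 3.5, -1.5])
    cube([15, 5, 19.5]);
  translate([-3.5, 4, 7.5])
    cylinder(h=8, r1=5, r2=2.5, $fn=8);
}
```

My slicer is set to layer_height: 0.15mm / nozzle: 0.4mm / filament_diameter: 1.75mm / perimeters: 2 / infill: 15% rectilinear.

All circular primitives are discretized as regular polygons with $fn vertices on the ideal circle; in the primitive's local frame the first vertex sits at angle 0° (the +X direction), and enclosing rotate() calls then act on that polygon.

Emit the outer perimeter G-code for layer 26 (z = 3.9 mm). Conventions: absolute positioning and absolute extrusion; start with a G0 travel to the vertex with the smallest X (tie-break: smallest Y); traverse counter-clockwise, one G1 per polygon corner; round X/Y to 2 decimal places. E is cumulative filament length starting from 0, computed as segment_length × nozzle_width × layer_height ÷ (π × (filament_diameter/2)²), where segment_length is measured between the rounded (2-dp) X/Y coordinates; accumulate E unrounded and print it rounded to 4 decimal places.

G0 X-7.00 Y0.00 Z3.90
G1 X-4.95 Y-4.95 E0.1336
G1 X0.00 Y-7.00 E0.2673
G1 X4.95 Y-4.95 E0.4009
G1 X7.00 Y0.00 E0.5346
G1 X5.55 Y3.50 E0.6291
G1 X-4.00 Y3.50 E0.8673
G1 X-4.00 Y5.34 E0.9132
G1 X-4.95 Y4.95 E0.9388
G1 X-7.00 Y0.00 E1.0725

At z = 3.9 mm: the r=7 cylinder gives a regular 8-gon of circumradius 7 (constant along its height); the cube at (-4, 3.5) (footprint 15×5) is included at this height; the cone at (-3.5, 4) is absent (z outside [7.5, 15.5]); Taking the first minus the rest: starting from the r=7 cylinder, the 15×5 cube at (-4, 3.5) partially overlaps it — only the 23.37 mm² overlap (of its 75.00 mm²) is removed, clipping the outline — 1 connected region. The outline is a single polygon with 9 vertices. Extrusion per mm of travel: 0.4 × 0.15 / (π × 0.875²) = 0.024945. Accumulating E over each segment gives final E = 1.0725.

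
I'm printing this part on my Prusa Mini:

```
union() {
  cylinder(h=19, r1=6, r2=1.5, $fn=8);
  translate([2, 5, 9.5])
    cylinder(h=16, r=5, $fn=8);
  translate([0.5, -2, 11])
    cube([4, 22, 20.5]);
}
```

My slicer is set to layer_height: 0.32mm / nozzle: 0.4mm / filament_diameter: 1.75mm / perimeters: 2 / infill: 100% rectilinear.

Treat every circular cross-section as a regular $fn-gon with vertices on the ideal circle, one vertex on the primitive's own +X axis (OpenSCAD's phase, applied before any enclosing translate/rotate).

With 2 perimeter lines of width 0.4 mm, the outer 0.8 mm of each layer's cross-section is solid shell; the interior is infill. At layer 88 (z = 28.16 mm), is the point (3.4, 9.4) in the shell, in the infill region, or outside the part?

infill

At z = 28.16 mm: the cone is absent (z outside [0, 19]); the cylinder at (2, 5) does not reach this height (z outside [9.5, 25.5]); the 4×22 cube at (0.5, -2) contributes its full rectangle; Taking the union: only the 4×22 cube at (0.5, -2) is present, so the union is just that shape — 1 connected region. Overall, the cross-section is a single solid region. The nearest boundary edge runs (4.50, -2.00)→(4.50, 20.00); distance from the point to it = 1.10 mm. The point is inside the cross-section and 1.10 mm from the nearest boundary — more than the 0.8 mm shell width (2 × 0.4), so it's in the infill interior.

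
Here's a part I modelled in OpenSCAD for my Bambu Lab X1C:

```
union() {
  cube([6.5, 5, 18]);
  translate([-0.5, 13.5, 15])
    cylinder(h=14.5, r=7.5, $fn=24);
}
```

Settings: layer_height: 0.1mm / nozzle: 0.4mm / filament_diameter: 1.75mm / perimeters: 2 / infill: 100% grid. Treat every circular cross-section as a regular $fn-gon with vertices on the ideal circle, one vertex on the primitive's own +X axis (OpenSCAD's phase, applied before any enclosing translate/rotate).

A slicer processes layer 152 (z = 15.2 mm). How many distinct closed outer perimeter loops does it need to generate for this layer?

At z = 15.2 mm: the cube (footprint 6.5×5) is included at this height; the r=7.5 cylinder at (-0.5, 13.5) gives a regular 24-gon of circumradius 7.5 (constant along its height); Combining (union): the 2 present regions are separate (no shared area or edge), so areas and boundary lengths simply add and each stays a separate island — 2 connected regions. The result has 2 disconnected regions.

2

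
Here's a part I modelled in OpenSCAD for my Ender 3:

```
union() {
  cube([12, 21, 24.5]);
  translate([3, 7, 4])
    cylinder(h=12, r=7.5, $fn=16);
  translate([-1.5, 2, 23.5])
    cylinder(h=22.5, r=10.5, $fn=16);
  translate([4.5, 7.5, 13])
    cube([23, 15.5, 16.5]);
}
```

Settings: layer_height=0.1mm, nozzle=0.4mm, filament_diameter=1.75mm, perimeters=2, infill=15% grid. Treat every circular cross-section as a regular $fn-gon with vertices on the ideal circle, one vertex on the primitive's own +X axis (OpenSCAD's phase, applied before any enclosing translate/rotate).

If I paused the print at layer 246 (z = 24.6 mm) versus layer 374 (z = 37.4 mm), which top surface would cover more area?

layer 246 (z = 24.6 mm)

Layer 246 (z = 24.6): the cube is absent (z outside [0, 24.5]); the cylinder at (3, 7) is not intersected at this z (z outside [4, 16]); the r=10.5 cylinder at (-1.5, 2) contributes a regular 16-gon of circumradius 10.5 (area = (16/2)·10.500²·sin(360°/16) = 337.53 mm²); the 23×15.5 cube at (4.5, 7.5) contributes its full rectangle (area 356.50 mm²); Taking the union: the regions partially overlap — summed areas 694.03 mm² minus the doubly-counted overlap 4.66 mm² gives 689.37 mm² — area = 689.37 mm². So its area = 689.37 mm². Layer 374 (z = 37.4): the cube is not intersected at this z (z outside [0, 24.5]); the cylinder at (3, 7) is not intersected at this z (z outside [4, 16]); the r=10.5 cylinder at (-1.5, 2) contributes a regular 16-gon of circumradius 10.5 (area = (16/2)·10.500²·sin(360°/16) = 337.53 mm²); the cube at (4.5, 7.5) is absent (z outside [13, 29.5]); Merging all regions: only the r=10.5 cylinder at (-1.5, 2) is present, so the union is just that shape — area = 337.53 mm². So its area = 337.53 mm². Layer 246 is larger (689.37 vs 337.53 mm²).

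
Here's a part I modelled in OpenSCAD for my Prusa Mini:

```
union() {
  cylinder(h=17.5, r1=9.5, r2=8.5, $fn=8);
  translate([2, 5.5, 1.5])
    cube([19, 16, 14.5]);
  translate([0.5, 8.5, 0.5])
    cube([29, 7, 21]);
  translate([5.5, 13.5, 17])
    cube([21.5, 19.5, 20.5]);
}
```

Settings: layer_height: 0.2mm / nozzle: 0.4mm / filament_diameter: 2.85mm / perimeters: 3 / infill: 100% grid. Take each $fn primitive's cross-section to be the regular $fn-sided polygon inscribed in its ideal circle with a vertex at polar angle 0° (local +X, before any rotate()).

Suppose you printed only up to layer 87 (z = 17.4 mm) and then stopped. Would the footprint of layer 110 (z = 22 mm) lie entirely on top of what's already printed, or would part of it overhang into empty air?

Compare the two slices. At z = 17.4: the cone contributes a regular 8-gon of circumradius 8.506 (interpolated between r1=9.5 and r2=8.5 at t=0.994) (area = (8/2)·8.506²·sin(360°/8) = 204.63 mm²); the cube at (2, 5.5) does not reach this height (z outside [1.5, 16]); the cube at (0.5, 8.5) is present — its section is the full 29×7 rectangle (area 203.00 mm²); the cube at (5.5, 13.5) (footprint 21.5×19.5) is included at this height (area 419.25 mm²); Combining (union): the regions partially overlap — summed areas 826.88 mm² minus the doubly-counted overlap 43.00 mm² gives 783.88 mm² — area = 783.88 mm². At z = 22: the cone is not intersected at this z (z outside [0, 17.5]); the cube at (2, 5.5) is absent (z outside [1.5, 16]); the cube at (0.5, 8.5) does not reach this height (z outside [0.5, 21.5]); the 21.5×19.5 cube at (5.5, 13.5) contributes its full rectangle (area 419.25 mm²); Taking the union: only the 21.5×19.5 cube at (5.5, 13.5) is present, so the union is just that shape — area = 419.25 mm². Checking containment: the cross-section at z = 22 is a subset of the cross-section at z = 17.4.

entirely on top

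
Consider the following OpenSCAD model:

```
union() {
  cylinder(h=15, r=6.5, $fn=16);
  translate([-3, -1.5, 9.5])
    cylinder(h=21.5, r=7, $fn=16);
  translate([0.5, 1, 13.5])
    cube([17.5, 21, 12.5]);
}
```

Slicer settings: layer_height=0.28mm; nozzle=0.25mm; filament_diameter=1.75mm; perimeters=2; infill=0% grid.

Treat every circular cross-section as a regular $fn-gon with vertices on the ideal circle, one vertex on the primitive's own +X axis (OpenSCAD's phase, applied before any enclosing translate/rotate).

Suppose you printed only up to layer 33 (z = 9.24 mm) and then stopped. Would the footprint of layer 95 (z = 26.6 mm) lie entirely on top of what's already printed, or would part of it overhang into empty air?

Compare the two slices. At z = 9.24: the r=6.5 cylinder gives a regular 16-gon of circumradius 6.5 (constant along its height) (area = (16/2)·6.500²·sin(360°/16) = 129.35 mm²); the cylinder at (-3, -1.5) does not reach this height (z outside [9.5, 31]); the cube at (0.5, 1) does not reach this height (z outside [13.5, 26]); Taking the union: only the r=6.5 cylinder is present, so the union is just that shape — area = 129.35 mm². At z = 26.6: the cylinder is absent (z outside [0, 15]); the cylinder at (-3, -1.5): section is a regular 16-gon, circumradius r=7 (area = (16/2)·7.000²·sin(360°/16) = 150.01 mm²); the cube at (0.5, 1) is not intersected at this z (z outside [13.5, 26]); Combining (union): only the r=7 cylinder at (-3, -1.5) is present, so the union is just that shape — area = 150.01 mm². Checking containment: at z = 26.6 the cross-section extends beyond the z = 9.24 cross-section by about 55.08 mm².

part overhangs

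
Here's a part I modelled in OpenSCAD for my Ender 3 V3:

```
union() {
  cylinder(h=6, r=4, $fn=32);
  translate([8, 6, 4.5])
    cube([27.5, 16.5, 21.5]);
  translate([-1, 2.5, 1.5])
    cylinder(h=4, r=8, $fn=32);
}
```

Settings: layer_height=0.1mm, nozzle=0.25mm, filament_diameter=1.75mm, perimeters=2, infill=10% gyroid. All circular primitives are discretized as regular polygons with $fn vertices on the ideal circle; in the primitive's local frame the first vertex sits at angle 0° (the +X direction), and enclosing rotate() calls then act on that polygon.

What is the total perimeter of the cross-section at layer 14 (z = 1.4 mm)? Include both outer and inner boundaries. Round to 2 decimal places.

25.09 mm

At z = 1.4 mm: the r=4 cylinder contributes a regular 32-gon of circumradius 4 (perimeter = 2·32·4.000·sin(180°/32) = 25.09 mm); the cube at (8, 6) does not reach this height (z outside [4.5, 26]); the cylinder at (-1, 2.5) is not intersected at this z (z outside [1.5, 5.5]); Merging all regions: only the r=4 cylinder is present, so the union is just that shape — boundary = 25.09 mm. Overall, the cross-section is a single solid region. Total boundary length (outer) = 25.09 mm.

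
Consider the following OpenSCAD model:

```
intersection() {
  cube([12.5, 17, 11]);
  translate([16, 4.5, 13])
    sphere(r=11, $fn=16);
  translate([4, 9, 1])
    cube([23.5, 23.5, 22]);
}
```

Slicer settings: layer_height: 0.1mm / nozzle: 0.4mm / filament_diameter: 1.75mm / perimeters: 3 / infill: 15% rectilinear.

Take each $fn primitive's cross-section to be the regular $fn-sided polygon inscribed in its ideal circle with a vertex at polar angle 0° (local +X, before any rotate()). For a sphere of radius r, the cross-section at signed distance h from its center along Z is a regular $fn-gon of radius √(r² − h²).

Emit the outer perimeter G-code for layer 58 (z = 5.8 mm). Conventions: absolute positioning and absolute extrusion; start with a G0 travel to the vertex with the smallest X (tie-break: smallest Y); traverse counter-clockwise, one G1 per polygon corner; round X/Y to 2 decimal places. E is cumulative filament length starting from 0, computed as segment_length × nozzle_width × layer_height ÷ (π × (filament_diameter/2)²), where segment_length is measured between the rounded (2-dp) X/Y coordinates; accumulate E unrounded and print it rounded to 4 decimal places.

At z = 5.8 mm: the 12.5×17 cube contributes its full rectangle; the r=11 sphere at (16, 4.5) slices to a regular 16-gon of circumradius 8.316 (√(r²−h²) with h=7.2 from center); the cube at (4, 9) is present — its section is the full 23.5×23.5 rectangle; After intersecting: the r=11 sphere at (16, 4.5) partially overlaps the 12.5×17 cube; clipping to the common part keeps 44.32 mm²; the 23.5×23.5 cube at (4, 9) partially overlaps the running intersection; clipping to the common part keeps 5.82 mm² — 1 connected region. The outline is a single polygon with 4 vertices. Extrusion per mm of travel: 0.4 × 0.1 / (π × 0.875²) = 0.016630. Accumulating E over each segment gives final E = 0.1795.

G0 X9.20 Y9.00 Z5.80
G1 X12.50 Y9.00 E0.0549
G1 X12.50 Y11.97 E0.1043
G1 X10.12 Y10.38 E0.1519
G1 X9.20 Y9.00 E0.1795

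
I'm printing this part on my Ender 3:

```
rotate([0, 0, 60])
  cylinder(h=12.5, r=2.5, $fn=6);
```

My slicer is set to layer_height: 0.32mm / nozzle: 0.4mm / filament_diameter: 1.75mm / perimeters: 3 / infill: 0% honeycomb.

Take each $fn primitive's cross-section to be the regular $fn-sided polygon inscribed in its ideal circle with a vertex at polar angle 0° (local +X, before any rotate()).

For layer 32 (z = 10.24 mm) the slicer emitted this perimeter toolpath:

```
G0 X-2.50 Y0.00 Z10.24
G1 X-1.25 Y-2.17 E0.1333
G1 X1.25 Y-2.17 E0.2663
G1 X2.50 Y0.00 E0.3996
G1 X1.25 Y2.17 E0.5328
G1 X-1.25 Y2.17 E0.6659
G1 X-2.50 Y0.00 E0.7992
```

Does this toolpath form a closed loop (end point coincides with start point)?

yes

Start point (G0): (-2.50, 0.00). End point (last G1): the path returns to the start — closed.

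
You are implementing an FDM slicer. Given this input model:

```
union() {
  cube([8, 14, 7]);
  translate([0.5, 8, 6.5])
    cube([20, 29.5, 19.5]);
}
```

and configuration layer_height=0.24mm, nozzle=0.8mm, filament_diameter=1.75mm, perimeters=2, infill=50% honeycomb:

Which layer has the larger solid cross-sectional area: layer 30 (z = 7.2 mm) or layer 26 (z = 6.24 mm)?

layer 30 (z = 7.2 mm)

Layer 30 (z = 7.2): the cube is absent (z outside [0, 7]); the cube at (0.5, 8) is present — its section is the full 20×29.5 rectangle (area 590.00 mm²); Taking the union: only the 20×29.5 cube at (0.5, 8) is present, so the union is just that shape — area = 590.00 mm². So its area = 590.00 mm². Layer 26 (z = 6.24): the cube is present — its section is the full 8×14 rectangle (area 112.00 mm²); the cube at (0.5, 8) is absent (z outside [6.5, 26]); Merging all regions: only the 8×14 cube is present, so the union is just that shape — area = 112.00 mm². So its area = 112.00 mm². Layer 30 is larger (590.00 vs 112.00 mm²).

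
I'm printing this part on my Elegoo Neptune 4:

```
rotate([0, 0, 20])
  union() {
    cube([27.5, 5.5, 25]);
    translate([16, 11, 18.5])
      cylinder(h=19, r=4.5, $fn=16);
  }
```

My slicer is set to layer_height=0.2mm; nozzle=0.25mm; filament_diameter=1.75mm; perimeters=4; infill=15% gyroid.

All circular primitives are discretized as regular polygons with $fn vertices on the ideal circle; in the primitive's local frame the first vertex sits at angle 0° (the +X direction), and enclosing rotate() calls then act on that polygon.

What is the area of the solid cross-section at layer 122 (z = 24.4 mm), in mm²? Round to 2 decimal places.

213.24 mm²

At z = 24.4 mm: the 27.5×5.5 cube contributes its full rectangle (area 151.25 mm²); the cylinder at (16, 11): section is a regular 16-gon, circumradius r=4.5 (area = (16/2)·4.500²·sin(360°/16) = 61.99 mm²); Taking the union: the 2 present regions are separate (no shared area or edge), so areas and boundary lengths simply add and each stays a separate island — area = 213.24 mm²; (whole slice rotated 20° about Z — lengths, areas and connectivity unchanged). Overall, the cross-section has 2 separate islands. Net area = 213.24 mm².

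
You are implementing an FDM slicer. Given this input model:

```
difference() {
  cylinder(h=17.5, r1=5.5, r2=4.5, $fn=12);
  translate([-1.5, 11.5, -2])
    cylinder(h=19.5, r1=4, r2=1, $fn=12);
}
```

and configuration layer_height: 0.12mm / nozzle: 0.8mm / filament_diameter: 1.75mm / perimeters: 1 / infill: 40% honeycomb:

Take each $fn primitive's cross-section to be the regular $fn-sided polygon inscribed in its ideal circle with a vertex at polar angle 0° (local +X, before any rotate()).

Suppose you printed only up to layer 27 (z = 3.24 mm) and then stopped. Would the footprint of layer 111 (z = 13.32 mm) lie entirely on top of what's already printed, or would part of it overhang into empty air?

Compare the two slices. At z = 3.24: the cone contributes a regular 12-gon of circumradius 5.315 (interpolated between r1=5.5 and r2=4.5 at t=0.185) (area = (12/2)·5.315²·sin(360°/12) = 84.74 mm²); the cone at (-1.5, 11.5) contributes a regular 12-gon of circumradius 3.194 (interpolated between r1=4 and r2=1 at t=0.269) (area = (12/2)·3.194²·sin(360°/12) = 30.60 mm²); Taking the first minus the rest: starting from the cone (84.74 mm²), the cone at (-1.5, 11.5) misses the remaining region (no effect) — area = 84.74 mm². At z = 13.32: the cone (r1=5.5→r2=4.5) has section circumradius 4.739 here — a regular 12-gon (area = (12/2)·4.739²·sin(360°/12) = 67.37 mm²); the cone at (-1.5, 11.5) (r1=4→r2=1) has section circumradius 1.643 here — a regular 12-gon (area = (12/2)·1.643²·sin(360°/12) = 8.10 mm²); Subtracting the remaining from the first: starting from the cone (67.37 mm²), the cone at (-1.5, 11.5) misses the remaining region (no effect) — area = 67.37 mm². Checking containment: the cross-section at z = 13.32 is a subset of the cross-section at z = 3.24.

entirely on top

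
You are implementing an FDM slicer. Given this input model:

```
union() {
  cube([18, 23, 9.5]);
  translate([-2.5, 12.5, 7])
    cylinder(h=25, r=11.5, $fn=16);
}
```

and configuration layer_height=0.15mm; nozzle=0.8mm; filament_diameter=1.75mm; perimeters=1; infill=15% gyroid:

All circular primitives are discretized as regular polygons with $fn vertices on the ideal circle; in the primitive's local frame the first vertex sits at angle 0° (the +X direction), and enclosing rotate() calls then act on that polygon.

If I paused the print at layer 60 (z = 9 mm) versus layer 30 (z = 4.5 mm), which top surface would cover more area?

layer 60 (z = 9 mm)

Layer 60 (z = 9): the cube is present — its section is the full 18×23 rectangle (area 414.00 mm²); the cylinder at (-2.5, 12.5): section is a regular 16-gon, circumradius r=11.5 (area = (16/2)·11.500²·sin(360°/16) = 404.88 mm²); Taking the union: the regions partially overlap — summed areas 818.88 mm² minus the doubly-counted overlap 145.57 mm² gives 673.30 mm² — area = 673.30 mm². So its area = 673.30 mm². Layer 30 (z = 4.5): the cube is present — its section is the full 18×23 rectangle (area 414.00 mm²); the cylinder at (-2.5, 12.5) is absent (z outside [7, 32]); Taking the union: only the 18×23 cube is present, so the union is just that shape — area = 414.00 mm². So its area = 414.00 mm². Layer 60 is larger (673.30 vs 414.00 mm²).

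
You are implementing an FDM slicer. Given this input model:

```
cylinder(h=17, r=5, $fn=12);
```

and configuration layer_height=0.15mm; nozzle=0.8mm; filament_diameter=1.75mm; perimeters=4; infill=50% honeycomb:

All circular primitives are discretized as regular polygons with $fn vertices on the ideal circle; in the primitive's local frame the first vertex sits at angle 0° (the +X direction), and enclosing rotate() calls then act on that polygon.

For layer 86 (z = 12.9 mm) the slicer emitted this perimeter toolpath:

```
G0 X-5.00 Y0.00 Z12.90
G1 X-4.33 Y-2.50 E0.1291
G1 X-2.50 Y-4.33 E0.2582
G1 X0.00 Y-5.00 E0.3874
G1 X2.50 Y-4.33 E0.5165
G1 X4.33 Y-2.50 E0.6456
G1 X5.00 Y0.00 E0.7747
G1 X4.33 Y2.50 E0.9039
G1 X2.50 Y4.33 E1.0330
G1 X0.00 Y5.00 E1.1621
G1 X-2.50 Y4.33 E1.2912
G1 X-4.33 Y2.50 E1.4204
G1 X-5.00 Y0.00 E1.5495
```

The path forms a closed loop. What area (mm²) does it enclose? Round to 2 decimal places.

75.00 mm²

Apply the shoelace formula to the sequence of (X, Y) vertices; enclosed area = 75.00 mm².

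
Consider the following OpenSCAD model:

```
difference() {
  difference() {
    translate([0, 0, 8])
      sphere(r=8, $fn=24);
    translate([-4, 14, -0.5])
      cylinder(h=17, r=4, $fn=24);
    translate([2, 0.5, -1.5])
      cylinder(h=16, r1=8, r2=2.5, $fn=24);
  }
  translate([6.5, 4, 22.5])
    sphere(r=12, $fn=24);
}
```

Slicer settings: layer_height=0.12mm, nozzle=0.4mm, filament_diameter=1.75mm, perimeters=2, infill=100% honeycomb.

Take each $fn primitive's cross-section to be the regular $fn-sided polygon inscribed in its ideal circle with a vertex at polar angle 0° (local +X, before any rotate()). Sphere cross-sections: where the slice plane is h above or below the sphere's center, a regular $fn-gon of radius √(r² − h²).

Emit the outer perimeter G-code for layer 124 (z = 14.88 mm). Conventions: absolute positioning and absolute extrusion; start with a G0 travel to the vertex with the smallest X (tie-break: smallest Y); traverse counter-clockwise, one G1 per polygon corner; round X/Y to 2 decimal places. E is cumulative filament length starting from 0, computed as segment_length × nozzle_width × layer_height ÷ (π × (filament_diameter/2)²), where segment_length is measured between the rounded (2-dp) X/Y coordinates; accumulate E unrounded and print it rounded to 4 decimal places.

At z = 14.88 mm: the r=8 sphere contributes a regular 24-gon of circumradius √(8²−6.88²) = 4.082; the cylinder at (-4, 14): section is a regular 24-gon, circumradius r=4; the cone at (2, 0.5) is not intersected at this z (z outside [-1.5, 14.5]); Taking the first minus the rest: starting from the r=8 sphere, the r=4 cylinder at (-4, 14) misses the remaining region (no effect) — 1 connected region; the sphere at (6.5, 4): section is a regular 24-gon, circumradius = √(r²−h²) = √(12²−7.62²) = 9.270; After the difference (first − rest): starting from the result so far, the r=12 sphere at (6.5, 4) partially overlaps it — only the 36.21 mm² overlap (of its 266.90 mm²) is removed, clipping the outline — 1 connected region. The outline is a single polygon with 16 vertices. Extrusion per mm of travel: 0.4 × 0.12 / (π × 0.875²) = 0.019956. Accumulating E over each segment gives final E = 0.3940.

G0 X-4.08 Y0.00 Z14.88
G1 X-3.94 Y-1.06 E0.0213
G1 X-3.54 Y-2.04 E0.0425
G1 X-2.89 Y-2.89 E0.0638
G1 X-2.04 Y-3.54 E0.0852
G1 X-1.06 Y-3.94 E0.1063
G1 X0.00 Y-4.08 E0.1276
G1 X1.06 Y-3.94 E0.1490
G1 X1.51 Y-3.76 E0.1586
G1 X-0.05 Y-2.55 E0.1980
G1 X-1.53 Y-0.64 E0.2463
G1 X-2.45 Y1.60 E0.2946
G1 X-2.65 Y3.07 E0.3242
G1 X-2.89 Y2.89 E0.3302
G1 X-3.54 Y2.04 E0.3515
G1 X-3.94 Y1.06 E0.3727
G1 X-4.08 Y0.00 E0.3940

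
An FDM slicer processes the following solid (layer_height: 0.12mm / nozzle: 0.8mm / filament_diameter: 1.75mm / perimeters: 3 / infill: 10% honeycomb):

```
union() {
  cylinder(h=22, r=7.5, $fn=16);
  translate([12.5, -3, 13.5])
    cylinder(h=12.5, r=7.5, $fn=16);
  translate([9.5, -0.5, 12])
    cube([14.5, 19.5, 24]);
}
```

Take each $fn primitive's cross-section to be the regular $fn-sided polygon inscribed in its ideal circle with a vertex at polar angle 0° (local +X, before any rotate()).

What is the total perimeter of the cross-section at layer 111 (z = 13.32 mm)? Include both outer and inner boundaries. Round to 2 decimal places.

At z = 13.32 mm: the r=7.5 cylinder gives a regular 16-gon of circumradius 7.5 (constant along its height) (perimeter = 2·16·7.500·sin(180°/16) = 46.82 mm); the cylinder at (12.5, -3) is absent (z outside [13.5, 26]); the cube at (9.5, -0.5) (footprint 14.5×19.5) is included at this height (perimeter 68.00 mm); Combining (union): the 2 present regions are separate (no shared area or edge), so areas and boundary lengths simply add and each stays a separate island — boundary = 114.82 mm. Overall, the cross-section has 2 separate islands. Total boundary length (outer) = 114.82 mm.

114.82 mm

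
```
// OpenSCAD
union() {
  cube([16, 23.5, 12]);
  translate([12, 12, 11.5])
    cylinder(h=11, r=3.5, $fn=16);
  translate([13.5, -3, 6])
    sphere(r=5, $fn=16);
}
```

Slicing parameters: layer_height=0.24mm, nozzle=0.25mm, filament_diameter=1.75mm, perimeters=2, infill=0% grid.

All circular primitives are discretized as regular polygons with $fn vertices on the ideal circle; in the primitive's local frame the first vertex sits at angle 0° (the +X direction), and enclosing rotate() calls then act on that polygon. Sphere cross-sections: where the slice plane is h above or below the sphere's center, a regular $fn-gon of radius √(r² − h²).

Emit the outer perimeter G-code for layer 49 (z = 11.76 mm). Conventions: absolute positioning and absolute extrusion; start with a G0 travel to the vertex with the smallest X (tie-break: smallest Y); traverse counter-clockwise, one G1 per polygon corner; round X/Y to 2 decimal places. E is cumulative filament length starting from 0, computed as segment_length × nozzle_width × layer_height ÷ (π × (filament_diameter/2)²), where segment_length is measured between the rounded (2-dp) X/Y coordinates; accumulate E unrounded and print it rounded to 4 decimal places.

G0 X0.00 Y0.00 Z11.76
G1 X16.00 Y0.00 E0.3991
G1 X16.00 Y23.50 E0.9853
G1 X0.00 Y23.50 E1.3845
G1 X0.00 Y0.00 E1.9707

At z = 11.76 mm: the 16×23.5 cube contributes its full rectangle; the r=3.5 cylinder at (12, 12) contributes a regular 16-gon of circumradius 3.5; the sphere at (13.5, -3) is absent (|z−center|=5.760 > r=5); Combining (union): the r=3.5 cylinder at (12, 12) lies entirely inside the 16×23.5 cube, so the union is just the 16×23.5 cube — 1 connected region. The outline is a single polygon with 4 vertices. Extrusion per mm of travel: 0.25 × 0.24 / (π × 0.875²) = 0.024945. Accumulating E over each segment gives final E = 1.9707.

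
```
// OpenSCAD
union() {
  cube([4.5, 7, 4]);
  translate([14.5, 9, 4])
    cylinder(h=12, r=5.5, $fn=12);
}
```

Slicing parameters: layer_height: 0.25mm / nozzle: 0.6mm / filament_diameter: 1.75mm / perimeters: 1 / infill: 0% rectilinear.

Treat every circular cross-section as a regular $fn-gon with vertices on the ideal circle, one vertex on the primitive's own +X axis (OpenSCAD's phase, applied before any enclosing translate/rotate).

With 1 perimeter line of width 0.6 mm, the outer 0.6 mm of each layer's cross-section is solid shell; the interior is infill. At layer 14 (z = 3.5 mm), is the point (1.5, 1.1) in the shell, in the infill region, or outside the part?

infill

At z = 3.5 mm: the 4.5×7 cube contributes its full rectangle; the cylinder at (14.5, 9) is not intersected at this z (z outside [4, 16]); Merging all regions: only the 4.5×7 cube is present, so the union is just that shape — 1 connected region. Overall, the cross-section is a single solid region. The nearest boundary edge runs (0.00, 0.00)→(4.50, 0.00); distance from the point to it = 1.10 mm. The point is inside the cross-section and 1.10 mm from the nearest boundary — more than the 0.6 mm shell width (1 × 0.6), so it's in the infill interior.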